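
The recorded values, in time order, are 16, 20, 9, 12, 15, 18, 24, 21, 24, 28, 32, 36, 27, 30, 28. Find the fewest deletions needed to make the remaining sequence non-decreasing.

Fewest deletions = n − (longest non-decreasing subsequence).
i:      1  2  3  4  5  6  7  8  9 10 11 12 13 14 15
a[i]:  16 20  9 12 15 18 24 21 24 28 32 36 27 30 28
dp:     1  2  1  2  3  4  5  5  6  7  8  9  7  8  8
max dp = 9, so deletions = 15 − 9 = 6.

6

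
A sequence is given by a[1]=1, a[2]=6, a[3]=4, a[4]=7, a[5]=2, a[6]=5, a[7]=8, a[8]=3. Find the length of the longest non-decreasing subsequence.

Let dp[i] be the length of the longest such subsequence ending at index i:
i:     1 2 3 4 5 6 7 8
a[i]:  1 6 4 7 2 5 8 3
dp:    1 2 2 3 2 3 4 3
Maximum dp value is 4.

4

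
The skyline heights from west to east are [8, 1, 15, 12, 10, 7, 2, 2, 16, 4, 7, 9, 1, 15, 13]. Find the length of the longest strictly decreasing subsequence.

Negate each value so 'decreasing' becomes 'increasing', then run patience tails on the negated sequence:
-8 → extends → [-8]
-1 → extends → [-8, -1]
-15 → replaces -8 → [-15, -1]
-12 → replaces -1 → [-15, -12]
-10 → extends → [-15, -12, -10]
-7 → extends → [-15, -12, -10, -7]
-2 → extends → [-15, -12, -10, -7, -2]
-2 → already a tail → [-15, -12, -10, -7, -2]
-16 → replaces -15 → [-16, -12, -10, -7, -2]
-4 → replaces -2 → [-16, -12, -10, -7, -4]
-7 → already a tail → [-16, -12, -10, -7, -4]
-9 → replaces -7 → [-16, -12, -10, -9, -4]
-1 → extends → [-16, -12, -10, -9, -4, -1]
-15 → replaces -12 → [-16, -15, -10, -9, -4, -1]
-13 → replaces -10 → [-16, -15, -13, -9, -4, -1]
Six tails, so the longest strictly decreasing subsequence of the original has length 6.

6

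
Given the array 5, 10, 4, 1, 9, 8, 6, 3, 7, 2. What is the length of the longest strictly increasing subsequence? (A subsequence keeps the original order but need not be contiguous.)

Let dp[i] be the length of the longest such subsequence ending at index i:
i:      1  2  3  4  5  6  7  8  9 10
a[i]:   5 10  4  1  9  8  6  3  7  2
dp:     1  2  1  1  2  2  2  2  3  2
Maximum dp value is 3.

3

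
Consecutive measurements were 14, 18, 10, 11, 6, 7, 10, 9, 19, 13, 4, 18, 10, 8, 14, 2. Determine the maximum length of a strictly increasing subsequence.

5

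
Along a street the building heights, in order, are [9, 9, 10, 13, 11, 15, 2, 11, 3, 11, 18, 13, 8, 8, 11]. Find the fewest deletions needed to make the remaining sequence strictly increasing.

10

Fewest deletions = n − (longest strictly increasing subsequence).
i:      1  2  3  4  5  6  7  8  9 10 11 12 13 14 15
a[i]:   9  9 10 13 11 15  2 11  3 11 18 13  8  8 11
dp:     1  1  2  3  3  4  1  3  2  3  5  4  3  3  4
max dp = 5, so deletions = 15 − 5 = 10.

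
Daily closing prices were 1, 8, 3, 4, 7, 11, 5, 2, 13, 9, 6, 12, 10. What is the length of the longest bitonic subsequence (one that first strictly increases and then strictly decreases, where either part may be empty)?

8

inc[i] = longest strictly increasing subsequence ending at i; dec[i] = longest strictly decreasing subsequence starting at i:
i:      1  2  3  4  5  6  7  8  9 10 11 12 13
a[i]:   1  8  3  4  7 11  5  2 13  9  6 12 10
inc:    1  2  2  3  4  5  4  2  6  5  5  6  6
dec:    1  4  2  2  3  3  2  1  3  2  1  2  1
Best peak at i=9 (value 13): inc=6, dec=3, length 6+3−1 = 8.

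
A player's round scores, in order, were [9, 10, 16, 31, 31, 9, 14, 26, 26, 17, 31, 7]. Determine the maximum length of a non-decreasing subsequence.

6

Let dp[i] be the length of the longest such subsequence ending at index i:
i:      1  2  3  4  5  6  7  8  9 10 11 12
a[i]:   9 10 16 31 31  9 14 26 26 17 31  7
dp:     1  2  3  4  5  2  3  4  5  4  6  1
Maximum dp value is 6.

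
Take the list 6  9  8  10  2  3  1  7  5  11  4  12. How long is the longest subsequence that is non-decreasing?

Track the smallest tail for each achievable length (allowing ties):
6 → extends → [6]
9 → extends → [6, 9]
8 → replaces 9 → [6, 8]
10 → extends → [6, 8, 10]
2 → replaces 6 → [2, 8, 10]
3 → replaces 8 → [2, 3, 10]
1 → replaces 2 → [1, 3, 10]
7 → replaces 10 → [1, 3, 7]
5 → replaces 7 → [1, 3, 5]
11 → extends → [1, 3, 5, 11]
4 → replaces 5 → [1, 3, 4, 11]
12 → extends → [1, 3, 4, 11, 12]
Five tails, so the longest non-decreasing subsequence has length 5 (e.g. 6, 9, 10, 11, 12).

5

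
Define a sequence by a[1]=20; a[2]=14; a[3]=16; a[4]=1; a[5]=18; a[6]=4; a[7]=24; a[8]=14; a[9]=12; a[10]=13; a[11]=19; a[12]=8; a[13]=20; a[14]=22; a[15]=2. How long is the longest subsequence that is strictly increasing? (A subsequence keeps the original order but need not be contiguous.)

Track the smallest tail for each achievable length (strict):
20 → extends → [20]
14 → replaces 20 → [14]
16 → extends → [14, 16]
1 → replaces 14 → [1, 16]
18 → extends → [1, 16, 18]
4 → replaces 16 → [1, 4, 18]
24 → extends → [1, 4, 18, 24]
14 → replaces 18 → [1, 4, 14, 24]
12 → replaces 14 → [1, 4, 12, 24]
13 → replaces 24 → [1, 4, 12, 13]
19 → extends → [1, 4, 12, 13, 19]
8 → replaces 12 → [1, 4, 8, 13, 19]
20 → extends → [1, 4, 8, 13, 19, 20]
22 → extends → [1, 4, 8, 13, 19, 20, 22]
2 → replaces 4 → [1, 2, 8, 13, 19, 20, 22]
Seven tails, so the longest strictly increasing subsequence has length 7 (e.g. 1, 4, 12, 13, 19, 20, 22).

7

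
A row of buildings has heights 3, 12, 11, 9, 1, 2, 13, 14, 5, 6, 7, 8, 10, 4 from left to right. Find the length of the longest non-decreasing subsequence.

7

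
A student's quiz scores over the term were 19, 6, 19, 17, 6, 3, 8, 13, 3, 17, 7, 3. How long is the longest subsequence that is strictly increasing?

Let dp[i] be the length of the longest such subsequence ending at index i:
i:      1  2  3  4  5  6  7  8  9 10 11 12
a[i]:  19  6 19 17  6  3  8 13  3 17  7  3
dp:     1  1  2  2  1  1  2  3  1  4  2  1
Maximum dp value is 4.

4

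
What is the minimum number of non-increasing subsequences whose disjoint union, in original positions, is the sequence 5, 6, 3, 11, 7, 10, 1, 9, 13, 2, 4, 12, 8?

5

Place each on the leftmost legal pile:
5 → new pile 1 (tops now [5])
6 → new pile 2 (tops now [5, 6])
3 → pile 1 (tops now [3, 6])
11 → new pile 3 (tops now [3, 6, 11])
7 → pile 3 (tops now [3, 6, 7])
10 → new pile 4 (tops now [3, 6, 7, 10])
1 → pile 1 (tops now [1, 6, 7, 10])
9 → pile 4 (tops now [1, 6, 7, 9])
13 → new pile 5 (tops now [1, 6, 7, 9, 13])
2 → pile 2 (tops now [1, 2, 7, 9, 13])
4 → pile 3 (tops now [1, 2, 4, 9, 13])
12 → pile 5 (tops now [1, 2, 4, 9, 12])
8 → pile 4 (tops now [1, 2, 4, 8, 12])
Five piles.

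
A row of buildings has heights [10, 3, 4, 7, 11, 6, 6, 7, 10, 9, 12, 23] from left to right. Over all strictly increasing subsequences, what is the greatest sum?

Let S[i] be the best sum of a strictly increasing subsequence ending at i:
i:      1  2  3  4  5  6  7  8  9 10 11 12
a[i]:  10  3  4  7 11  6  6  7 10  9 12 23
S:     10  3  7 14 25 13 13 20 30 29 42 65
Maximum is 65 (e.g. 3 + 4 + 6 + 7 + 10 + 12 + 23).

65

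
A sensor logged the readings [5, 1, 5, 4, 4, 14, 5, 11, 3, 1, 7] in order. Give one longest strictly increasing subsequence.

Patience tails give the LIS length; then backtrack through the dp parents:
5 → extends → [5]
1 → replaces 5 → [1]
5 → extends → [1, 5]
4 → replaces 5 → [1, 4]
4 → already a tail → [1, 4]
14 → extends → [1, 4, 14]
5 → replaces 14 → [1, 4, 5]
11 → extends → [1, 4, 5, 11]
3 → replaces 4 → [1, 3, 5, 11]
1 → already a tail → [1, 3, 5, 11]
7 → replaces 11 → [1, 3, 5, 7]
Length 4; one witness is 1, 4, 5, 11.

1, 4, 5, 11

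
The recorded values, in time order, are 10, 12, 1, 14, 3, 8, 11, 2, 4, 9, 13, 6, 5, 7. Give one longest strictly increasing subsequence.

Patience tails give the LIS length; then backtrack through the dp parents:
10 → extends → [10]
12 → extends → [10, 12]
1 → replaces 10 → [1, 12]
14 → extends → [1, 12, 14]
3 → replaces 12 → [1, 3, 14]
8 → replaces 14 → [1, 3, 8]
11 → extends → [1, 3, 8, 11]
2 → replaces 3 → [1, 2, 8, 11]
4 → replaces 8 → [1, 2, 4, 11]
9 → replaces 11 → [1, 2, 4, 9]
13 → extends → [1, 2, 4, 9, 13]
6 → replaces 9 → [1, 2, 4, 6, 13]
5 → replaces 6 → [1, 2, 4, 5, 13]
7 → replaces 13 → [1, 2, 4, 5, 7]
Length 5; one witness is 1, 3, 8, 11, 13.

1, 3, 8, 11, 13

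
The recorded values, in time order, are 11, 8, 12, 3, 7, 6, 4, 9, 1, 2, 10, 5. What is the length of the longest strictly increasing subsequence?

Track the smallest tail for each achievable length (strict):
11 → extends → [11]
8 → replaces 11 → [8]
12 → extends → [8, 12]
3 → replaces 8 → [3, 12]
7 → replaces 12 → [3, 7]
6 → replaces 7 → [3, 6]
4 → replaces 6 → [3, 4]
9 → extends → [3, 4, 9]
1 → replaces 3 → [1, 4, 9]
2 → replaces 4 → [1, 2, 9]
10 → extends → [1, 2, 9, 10]
5 → replaces 9 → [1, 2, 5, 10]
Four tails, so the longest strictly increasing subsequence has length 4 (e.g. 3, 7, 9, 10).

4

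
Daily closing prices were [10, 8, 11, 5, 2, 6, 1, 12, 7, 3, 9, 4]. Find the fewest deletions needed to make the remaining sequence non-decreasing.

8

Fewest deletions = n − (longest non-decreasing subsequence).
Patience tails:
10 → extends → [10]
8 → replaces 10 → [8]
11 → extends → [8, 11]
5 → replaces 8 → [5, 11]
2 → replaces 5 → [2, 11]
6 → replaces 11 → [2, 6]
1 → replaces 2 → [1, 6]
12 → extends → [1, 6, 12]
7 → replaces 12 → [1, 6, 7]
3 → replaces 6 → [1, 3, 7]
9 → extends → [1, 3, 7, 9]
4 → replaces 7 → [1, 3, 4, 9]
Longest non-decreasing subsequence has length 4, so deletions = 12 − 4 = 8.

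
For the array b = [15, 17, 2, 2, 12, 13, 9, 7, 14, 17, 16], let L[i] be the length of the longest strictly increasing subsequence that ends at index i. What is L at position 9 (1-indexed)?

4

dp[i] = 1 + max{dp[j] : j<i, b[j]<b[i]} (or 1 if no such j):
i:      1  2  3  4  5  6  7  8  9 10 11
b[i]:  15 17  2  2 12 13  9  7 14 17 16
dp:     1  2  1  1  2  3  2  2  4  5  5
At index 9 the value is 4.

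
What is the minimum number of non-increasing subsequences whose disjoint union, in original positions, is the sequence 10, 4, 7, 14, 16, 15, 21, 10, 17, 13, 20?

6

The minimum number of non-increasing subsequences covering a sequence equals the length of its longest strictly increasing subsequence.
LIS length is 6 (e.g. 4, 7, 14, 16, 17, 20), so 6 piles are needed.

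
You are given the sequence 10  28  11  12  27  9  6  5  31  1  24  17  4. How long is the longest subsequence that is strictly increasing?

Track the smallest tail for each achievable length (strict):
10 → extends → [10]
28 → extends → [10, 28]
11 → replaces 28 → [10, 11]
12 → extends → [10, 11, 12]
27 → extends → [10, 11, 12, 27]
9 → replaces 10 → [9, 11, 12, 27]
6 → replaces 9 → [6, 11, 12, 27]
5 → replaces 6 → [5, 11, 12, 27]
31 → extends → [5, 11, 12, 27, 31]
1 → replaces 5 → [1, 11, 12, 27, 31]
24 → replaces 27 → [1, 11, 12, 24, 31]
17 → replaces 24 → [1, 11, 12, 17, 31]
4 → replaces 11 → [1, 4, 12, 17, 31]
Five tails, so the longest strictly increasing subsequence has length 5 (e.g. 10, 11, 12, 27, 31).

5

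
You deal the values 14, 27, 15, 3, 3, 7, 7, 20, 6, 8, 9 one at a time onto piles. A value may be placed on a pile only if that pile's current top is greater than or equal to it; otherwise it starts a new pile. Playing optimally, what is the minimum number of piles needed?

Place each on the leftmost legal pile:
14 → new pile 1 (tops now [14])
27 → new pile 2 (tops now [14, 27])
15 → pile 2 (tops now [14, 15])
3 → pile 1 (tops now [3, 15])
3 → pile 1 (tops now [3, 15])
7 → pile 2 (tops now [3, 7])
7 → pile 2 (tops now [3, 7])
20 → new pile 3 (tops now [3, 7, 20])
6 → pile 2 (tops now [3, 6, 20])
8 → pile 3 (tops now [3, 6, 8])
9 → new pile 4 (tops now [3, 6, 8, 9])
Four piles.

4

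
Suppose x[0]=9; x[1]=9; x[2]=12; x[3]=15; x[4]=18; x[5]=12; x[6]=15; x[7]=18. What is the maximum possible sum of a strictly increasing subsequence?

54

Let S[i] be the best sum of a strictly increasing subsequence ending at i:
i:      0  1  2  3  4  5  6  7
x[i]:   9  9 12 15 18 12 15 18
S:      9  9 21 36 54 21 36 54
Maximum is 54 (e.g. 9 + 12 + 15 + 18).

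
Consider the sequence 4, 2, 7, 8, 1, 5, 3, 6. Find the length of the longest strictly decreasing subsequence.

3

Negate each value so 'decreasing' becomes 'increasing', then run patience tails on the negated sequence:
-4 → extends → [-4]
-2 → extends → [-4, -2]
-7 → replaces -4 → [-7, -2]
-8 → replaces -7 → [-8, -2]
-1 → extends → [-8, -2, -1]
-5 → replaces -2 → [-8, -5, -1]
-3 → replaces -1 → [-8, -5, -3]
-6 → replaces -5 → [-8, -6, -3]
Three tails, so the longest strictly decreasing subsequence of the original has length 3.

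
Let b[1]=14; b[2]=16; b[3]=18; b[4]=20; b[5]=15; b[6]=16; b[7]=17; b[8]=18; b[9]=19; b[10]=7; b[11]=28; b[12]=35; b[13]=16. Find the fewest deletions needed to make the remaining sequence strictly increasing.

Fewest deletions = n − (longest strictly increasing subsequence).
Patience tails:
14 → extends → [14]
16 → extends → [14, 16]
18 → extends → [14, 16, 18]
20 → extends → [14, 16, 18, 20]
15 → replaces 16 → [14, 15, 18, 20]
16 → replaces 18 → [14, 15, 16, 20]
17 → replaces 20 → [14, 15, 16, 17]
18 → extends → [14, 15, 16, 17, 18]
19 → extends → [14, 15, 16, 17, 18, 19]
7 → replaces 14 → [7, 15, 16, 17, 18, 19]
28 → extends → [7, 15, 16, 17, 18, 19, 28]
35 → extends → [7, 15, 16, 17, 18, 19, 28, 35]
16 → already a tail → [7, 15, 16, 17, 18, 19, 28, 35]
Longest strictly increasing subsequence has length 8, so deletions = 13 − 8 = 5.

5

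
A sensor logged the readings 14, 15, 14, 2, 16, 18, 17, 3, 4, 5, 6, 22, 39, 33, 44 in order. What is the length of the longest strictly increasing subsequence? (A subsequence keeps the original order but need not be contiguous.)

8

Track the smallest tail for each achievable length (strict):
14 → extends → [14]
15 → extends → [14, 15]
14 → already a tail → [14, 15]
2 → replaces 14 → [2, 15]
16 → extends → [2, 15, 16]
18 → extends → [2, 15, 16, 18]
17 → replaces 18 → [2, 15, 16, 17]
3 → replaces 15 → [2, 3, 16, 17]
4 → replaces 16 → [2, 3, 4, 17]
5 → replaces 17 → [2, 3, 4, 5]
6 → extends → [2, 3, 4, 5, 6]
22 → extends → [2, 3, 4, 5, 6, 22]
39 → extends → [2, 3, 4, 5, 6, 22, 39]
33 → replaces 39 → [2, 3, 4, 5, 6, 22, 33]
44 → extends → [2, 3, 4, 5, 6, 22, 33, 44]
Eight tails, so the longest strictly increasing subsequence has length 8 (e.g. 2, 3, 4, 5, 6, 22, 39, 44).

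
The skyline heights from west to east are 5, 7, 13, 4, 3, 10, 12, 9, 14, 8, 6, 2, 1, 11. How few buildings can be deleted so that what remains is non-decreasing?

Fewest deletions = n − (longest non-decreasing subsequence).
Patience tails:
5 → extends → [5]
7 → extends → [5, 7]
13 → extends → [5, 7, 13]
4 → replaces 5 → [4, 7, 13]
3 → replaces 4 → [3, 7, 13]
10 → replaces 13 → [3, 7, 10]
12 → extends → [3, 7, 10, 12]
9 → replaces 10 → [3, 7, 9, 12]
14 → extends → [3, 7, 9, 12, 14]
8 → replaces 9 → [3, 7, 8, 12, 14]
6 → replaces 7 → [3, 6, 8, 12, 14]
2 → replaces 3 → [2, 6, 8, 12, 14]
1 → replaces 2 → [1, 6, 8, 12, 14]
11 → replaces 12 → [1, 6, 8, 11, 14]
Longest non-decreasing subsequence has length 5, so deletions = 14 − 5 = 9.

9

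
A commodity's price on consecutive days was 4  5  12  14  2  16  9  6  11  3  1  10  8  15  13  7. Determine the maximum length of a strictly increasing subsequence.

5

Let dp[i] be the length of the longest such subsequence ending at index i:
i:      1  2  3  4  5  6  7  8  9 10 11 12 13 14 15 16
a[i]:   4  5 12 14  2 16  9  6 11  3  1 10  8 15 13  7
dp:     1  2  3  4  1  5  3  3  4  2  1  4  4  5  5  4
Maximum dp value is 5.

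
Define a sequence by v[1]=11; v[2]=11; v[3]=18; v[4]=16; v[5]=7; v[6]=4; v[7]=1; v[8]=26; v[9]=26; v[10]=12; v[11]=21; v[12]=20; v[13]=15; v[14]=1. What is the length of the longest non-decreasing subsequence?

Track the smallest tail for each achievable length (allowing ties):
11 → extends → [11]
11 → extends → [11, 11]
18 → extends → [11, 11, 18]
16 → replaces 18 → [11, 11, 16]
7 → replaces 11 → [7, 11, 16]
4 → replaces 7 → [4, 11, 16]
1 → replaces 4 → [1, 11, 16]
26 → extends → [1, 11, 16, 26]
26 → extends → [1, 11, 16, 26, 26]
12 → replaces 16 → [1, 11, 12, 26, 26]
21 → replaces 26 → [1, 11, 12, 21, 26]
20 → replaces 21 → [1, 11, 12, 20, 26]
15 → replaces 20 → [1, 11, 12, 15, 26]
1 → replaces 11 → [1, 1, 12, 15, 26]
Five tails, so the longest non-decreasing subsequence has length 5 (e.g. 11, 11, 18, 26, 26).

5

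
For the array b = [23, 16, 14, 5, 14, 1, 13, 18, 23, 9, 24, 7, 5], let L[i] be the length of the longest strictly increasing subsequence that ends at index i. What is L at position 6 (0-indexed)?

dp[i] = 1 + max{dp[j] : j<i, b[j]<b[i]} (or 1 if no such j):
i:      0  1  2  3  4  5  6  7  8  9 10 11 12
b[i]:  23 16 14  5 14  1 13 18 23  9 24  7  5
dp:     1  1  1  1  2  1  2  3  4  2  5  2  2
At index 6 the value is 2.

2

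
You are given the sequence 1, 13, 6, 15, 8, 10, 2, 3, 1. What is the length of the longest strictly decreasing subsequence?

Negate each value so 'decreasing' becomes 'increasing', then run patience tails on the negated sequence:
-1 → extends → [-1]
-13 → replaces -1 → [-13]
-6 → extends → [-13, -6]
-15 → replaces -13 → [-15, -6]
-8 → replaces -6 → [-15, -8]
-10 → replaces -8 → [-15, -10]
-2 → extends → [-15, -10, -2]
-3 → replaces -2 → [-15, -10, -3]
-1 → extends → [-15, -10, -3, -1]
Four tails, so the longest strictly decreasing subsequence of the original has length 4.

4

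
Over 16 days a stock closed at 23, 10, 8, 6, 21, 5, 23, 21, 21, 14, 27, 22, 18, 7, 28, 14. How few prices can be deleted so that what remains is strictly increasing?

11

Fewest deletions = n − (longest strictly increasing subsequence).
i:      1  2  3  4  5  6  7  8  9 10 11 12 13 14 15 16
a[i]:  23 10  8  6 21  5 23 21 21 14 27 22 18  7 28 14
dp:     1  1  1  1  2  1  3  2  2  2  4  3  3  2  5  3
max dp = 5, so deletions = 16 − 5 = 11.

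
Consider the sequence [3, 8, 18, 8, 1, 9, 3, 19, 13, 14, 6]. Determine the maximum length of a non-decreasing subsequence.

Track the smallest tail for each achievable length (allowing ties):
3 → extends → [3]
8 → extends → [3, 8]
18 → extends → [3, 8, 18]
8 → replaces 18 → [3, 8, 8]
1 → replaces 3 → [1, 8, 8]
9 → extends → [1, 8, 8, 9]
3 → replaces 8 → [1, 3, 8, 9]
19 → extends → [1, 3, 8, 9, 19]
13 → replaces 19 → [1, 3, 8, 9, 13]
14 → extends → [1, 3, 8, 9, 13, 14]
6 → replaces 8 → [1, 3, 6, 9, 13, 14]
Six tails, so the longest non-decreasing subsequence has length 6 (e.g. 3, 8, 8, 9, 13, 14).

6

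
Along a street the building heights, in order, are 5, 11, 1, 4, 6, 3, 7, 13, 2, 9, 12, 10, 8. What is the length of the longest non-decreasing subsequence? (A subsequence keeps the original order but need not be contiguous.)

6

Track the smallest tail for each achievable length (allowing ties):
5 → extends → [5]
11 → extends → [5, 11]
1 → replaces 5 → [1, 11]
4 → replaces 11 → [1, 4]
6 → extends → [1, 4, 6]
3 → replaces 4 → [1, 3, 6]
7 → extends → [1, 3, 6, 7]
13 → extends → [1, 3, 6, 7, 13]
2 → replaces 3 → [1, 2, 6, 7, 13]
9 → replaces 13 → [1, 2, 6, 7, 9]
12 → extends → [1, 2, 6, 7, 9, 12]
10 → replaces 12 → [1, 2, 6, 7, 9, 10]
8 → replaces 9 → [1, 2, 6, 7, 8, 10]
Six tails, so the longest non-decreasing subsequence has length 6 (e.g. 1, 4, 6, 7, 9, 12).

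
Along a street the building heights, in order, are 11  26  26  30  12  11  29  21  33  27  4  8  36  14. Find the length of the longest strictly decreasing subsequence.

4

Negate each value so 'decreasing' becomes 'increasing', then run patience tails on the negated sequence:
-11 → extends → [-11]
-26 → replaces -11 → [-26]
-26 → already a tail → [-26]
-30 → replaces -26 → [-30]
-12 → extends → [-30, -12]
-11 → extends → [-30, -12, -11]
-29 → replaces -12 → [-30, -29, -11]
-21 → replaces -11 → [-30, -29, -21]
-33 → replaces -30 → [-33, -29, -21]
-27 → replaces -21 → [-33, -29, -27]
-4 → extends → [-33, -29, -27, -4]
-8 → replaces -4 → [-33, -29, -27, -8]
-36 → replaces -33 → [-36, -29, -27, -8]
-14 → replaces -8 → [-36, -29, -27, -14]
Four tails, so the longest strictly decreasing subsequence of the original has length 4.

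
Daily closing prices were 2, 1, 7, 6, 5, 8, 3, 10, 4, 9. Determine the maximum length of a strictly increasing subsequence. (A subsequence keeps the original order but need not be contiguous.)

Track the smallest tail for each achievable length (strict):
2 → extends → [2]
1 → replaces 2 → [1]
7 → extends → [1, 7]
6 → replaces 7 → [1, 6]
5 → replaces 6 → [1, 5]
8 → extends → [1, 5, 8]
3 → replaces 5 → [1, 3, 8]
10 → extends → [1, 3, 8, 10]
4 → replaces 8 → [1, 3, 4, 10]
9 → replaces 10 → [1, 3, 4, 9]
Four tails, so the longest strictly increasing subsequence has length 4 (e.g. 2, 7, 8, 10).

4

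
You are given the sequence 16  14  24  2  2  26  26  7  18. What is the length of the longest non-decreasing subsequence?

4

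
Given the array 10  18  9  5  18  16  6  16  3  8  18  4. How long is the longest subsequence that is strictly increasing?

Track the smallest tail for each achievable length (strict):
10 → extends → [10]
18 → extends → [10, 18]
9 → replaces 10 → [9, 18]
5 → replaces 9 → [5, 18]
18 → already a tail → [5, 18]
16 → replaces 18 → [5, 16]
6 → replaces 16 → [5, 6]
16 → extends → [5, 6, 16]
3 → replaces 5 → [3, 6, 16]
8 → replaces 16 → [3, 6, 8]
18 → extends → [3, 6, 8, 18]
4 → replaces 6 → [3, 4, 8, 18]
Four tails, so the longest strictly increasing subsequence has length 4 (e.g. 5, 6, 16, 18).

4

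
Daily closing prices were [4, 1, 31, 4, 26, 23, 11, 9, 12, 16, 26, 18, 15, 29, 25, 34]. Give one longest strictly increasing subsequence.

Patience tails give the LIS length; then backtrack through the dp parents:
4 → extends → [4]
1 → replaces 4 → [1]
31 → extends → [1, 31]
4 → replaces 31 → [1, 4]
26 → extends → [1, 4, 26]
23 → replaces 26 → [1, 4, 23]
11 → replaces 23 → [1, 4, 11]
9 → replaces 11 → [1, 4, 9]
12 → extends → [1, 4, 9, 12]
16 → extends → [1, 4, 9, 12, 16]
26 → extends → [1, 4, 9, 12, 16, 26]
18 → replaces 26 → [1, 4, 9, 12, 16, 18]
15 → replaces 16 → [1, 4, 9, 12, 15, 18]
29 → extends → [1, 4, 9, 12, 15, 18, 29]
25 → replaces 29 → [1, 4, 9, 12, 15, 18, 25]
34 → extends → [1, 4, 9, 12, 15, 18, 25, 34]
Length 8; one witness is 1, 4, 11, 12, 16, 26, 29, 34.

1, 4, 11, 12, 16, 26, 29, 34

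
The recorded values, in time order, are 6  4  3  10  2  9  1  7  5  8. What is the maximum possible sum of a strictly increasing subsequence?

21

Let S[i] be the best sum of a strictly increasing subsequence ending at i:
i:      1  2  3  4  5  6  7  8  9 10
a[i]:   6  4  3 10  2  9  1  7  5  8
S:      6  4  3 16  2 15  1 13  9 21
Maximum is 21 (e.g. 6 + 7 + 8).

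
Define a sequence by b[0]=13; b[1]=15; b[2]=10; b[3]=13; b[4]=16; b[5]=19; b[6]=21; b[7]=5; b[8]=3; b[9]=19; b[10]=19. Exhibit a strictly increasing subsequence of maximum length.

13, 15, 16, 19, 21

Patience tails give the LIS length; then backtrack through the dp parents:
13 → extends → [13]
15 → extends → [13, 15]
10 → replaces 13 → [10, 15]
13 → replaces 15 → [10, 13]
16 → extends → [10, 13, 16]
19 → extends → [10, 13, 16, 19]
21 → extends → [10, 13, 16, 19, 21]
5 → replaces 10 → [5, 13, 16, 19, 21]
3 → replaces 5 → [3, 13, 16, 19, 21]
19 → already a tail → [3, 13, 16, 19, 21]
19 → already a tail → [3, 13, 16, 19, 21]
Length 5; one witness is 13, 15, 16, 19, 21.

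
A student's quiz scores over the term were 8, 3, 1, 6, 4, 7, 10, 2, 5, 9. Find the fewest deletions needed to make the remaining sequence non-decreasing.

Fewest deletions = n − (longest non-decreasing subsequence).
i:      1  2  3  4  5  6  7  8  9 10
a[i]:   8  3  1  6  4  7 10  2  5  9
dp:     1  1  1  2  2  3  4  2  3  4
max dp = 4, so deletions = 10 − 4 = 6.

6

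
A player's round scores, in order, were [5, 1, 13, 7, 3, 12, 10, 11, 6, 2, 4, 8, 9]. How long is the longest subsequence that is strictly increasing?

5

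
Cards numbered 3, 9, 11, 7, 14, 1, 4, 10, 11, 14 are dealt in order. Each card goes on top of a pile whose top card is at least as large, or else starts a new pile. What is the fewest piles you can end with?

5

Place each on the leftmost legal pile:
3 → new pile 1 (tops now [3])
9 → new pile 2 (tops now [3, 9])
11 → new pile 3 (tops now [3, 9, 11])
7 → pile 2 (tops now [3, 7, 11])
14 → new pile 4 (tops now [3, 7, 11, 14])
1 → pile 1 (tops now [1, 7, 11, 14])
4 → pile 2 (tops now [1, 4, 11, 14])
10 → pile 3 (tops now [1, 4, 10, 14])
11 → pile 4 (tops now [1, 4, 10, 11])
14 → new pile 5 (tops now [1, 4, 10, 11, 14])
Five piles.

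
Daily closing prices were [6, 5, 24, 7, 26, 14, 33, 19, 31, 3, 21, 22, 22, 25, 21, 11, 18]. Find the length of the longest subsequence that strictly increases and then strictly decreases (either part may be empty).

9

inc[i] = longest strictly increasing subsequence ending at i; dec[i] = longest strictly decreasing subsequence starting at i:
i:      1  2  3  4  5  6  7  8  9 10 11 12 13 14 15 16 17
a[i]:   6  5 24  7 26 14 33 19 31  3 21 22 22 25 21 11 18
inc:    1  1  2  2  3  3  4  4  5  1  5  6  6  7  5  3  4
dec:    3  2  4  2  4  2  5  2  4  1  2  3  3  3  2  1  1
Best peak at i=14 (value 25): inc=7, dec=3, length 7+3−1 = 9.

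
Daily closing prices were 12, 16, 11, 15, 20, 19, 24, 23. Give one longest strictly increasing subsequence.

Patience tails give the LIS length; then backtrack through the dp parents:
12 → extends → [12]
16 → extends → [12, 16]
11 → replaces 12 → [11, 16]
15 → replaces 16 → [11, 15]
20 → extends → [11, 15, 20]
19 → replaces 20 → [11, 15, 19]
24 → extends → [11, 15, 19, 24]
23 → replaces 24 → [11, 15, 19, 23]
Length 4; one witness is 12, 16, 20, 24.

12, 16, 20, 24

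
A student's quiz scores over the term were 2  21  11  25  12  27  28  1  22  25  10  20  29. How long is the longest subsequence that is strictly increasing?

Track the smallest tail for each achievable length (strict):
2 → extends → [2]
21 → extends → [2, 21]
11 → replaces 21 → [2, 11]
25 → extends → [2, 11, 25]
12 → replaces 25 → [2, 11, 12]
27 → extends → [2, 11, 12, 27]
28 → extends → [2, 11, 12, 27, 28]
1 → replaces 2 → [1, 11, 12, 27, 28]
22 → replaces 27 → [1, 11, 12, 22, 28]
25 → replaces 28 → [1, 11, 12, 22, 25]
10 → replaces 11 → [1, 10, 12, 22, 25]
20 → replaces 22 → [1, 10, 12, 20, 25]
29 → extends → [1, 10, 12, 20, 25, 29]
Six tails, so the longest strictly increasing subsequence has length 6 (e.g. 2, 21, 25, 27, 28, 29).

6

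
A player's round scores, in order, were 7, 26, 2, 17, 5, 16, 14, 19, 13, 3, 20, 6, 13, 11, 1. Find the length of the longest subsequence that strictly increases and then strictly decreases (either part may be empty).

8

inc[i] = longest strictly increasing subsequence ending at i; dec[i] = longest strictly decreasing subsequence starting at i:
i:      1  2  3  4  5  6  7  8  9 10 11 12 13 14 15
a[i]:   7 26  2 17  5 16 14 19 13  3 20  6 13 11  1
inc:    1  2  1  2  2  3  3  4  3  2  5  3  4  4  1
dec:    4  7  2  6  3  5  4  4  3  2  4  2  3  2  1
Best peak at i=2 (value 26): inc=2, dec=7, length 2+7−1 = 8.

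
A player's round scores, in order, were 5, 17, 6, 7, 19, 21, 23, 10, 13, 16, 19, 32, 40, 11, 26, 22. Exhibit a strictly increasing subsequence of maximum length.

5, 6, 7, 10, 13, 16, 19, 32, 40

Patience tails give the LIS length; then backtrack through the dp parents:
5 → extends → [5]
17 → extends → [5, 17]
6 → replaces 17 → [5, 6]
7 → extends → [5, 6, 7]
19 → extends → [5, 6, 7, 19]
21 → extends → [5, 6, 7, 19, 21]
23 → extends → [5, 6, 7, 19, 21, 23]
10 → replaces 19 → [5, 6, 7, 10, 21, 23]
13 → replaces 21 → [5, 6, 7, 10, 13, 23]
16 → replaces 23 → [5, 6, 7, 10, 13, 16]
19 → extends → [5, 6, 7, 10, 13, 16, 19]
32 → extends → [5, 6, 7, 10, 13, 16, 19, 32]
40 → extends → [5, 6, 7, 10, 13, 16, 19, 32, 40]
11 → replaces 13 → [5, 6, 7, 10, 11, 16, 19, 32, 40]
26 → replaces 32 → [5, 6, 7, 10, 11, 16, 19, 26, 40]
22 → replaces 26 → [5, 6, 7, 10, 11, 16, 19, 22, 40]
Length 9; one witness is 5, 6, 7, 10, 13, 16, 19, 32, 40.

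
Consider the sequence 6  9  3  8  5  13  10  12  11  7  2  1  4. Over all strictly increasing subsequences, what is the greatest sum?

Let S[i] be the best sum of a strictly increasing subsequence ending at i:
i:      1  2  3  4  5  6  7  8  9 10 11 12 13
a[i]:   6  9  3  8  5 13 10 12 11  7  2  1  4
S:      6 15  3 14  8 28 25 37 36 15  2  1  7
Maximum is 37 (e.g. 6 + 9 + 10 + 12).

37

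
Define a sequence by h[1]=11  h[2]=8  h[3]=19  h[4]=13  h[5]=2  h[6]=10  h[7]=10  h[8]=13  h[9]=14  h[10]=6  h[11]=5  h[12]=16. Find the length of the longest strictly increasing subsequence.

5

Track the smallest tail for each achievable length (strict):
11 → extends → [11]
8 → replaces 11 → [8]
19 → extends → [8, 19]
13 → replaces 19 → [8, 13]
2 → replaces 8 → [2, 13]
10 → replaces 13 → [2, 10]
10 → already a tail → [2, 10]
13 → extends → [2, 10, 13]
14 → extends → [2, 10, 13, 14]
6 → replaces 10 → [2, 6, 13, 14]
5 → replaces 6 → [2, 5, 13, 14]
16 → extends → [2, 5, 13, 14, 16]
Five tails, so the longest strictly increasing subsequence has length 5 (e.g. 8, 10, 13, 14, 16).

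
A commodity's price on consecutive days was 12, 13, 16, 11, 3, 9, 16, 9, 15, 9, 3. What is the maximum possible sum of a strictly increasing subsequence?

Let S[i] be the best sum of a strictly increasing subsequence ending at i:
i:      1  2  3  4  5  6  7  8  9 10 11
a[i]:  12 13 16 11  3  9 16  9 15  9  3
S:     12 25 41 11  3 12 41 12 40 12  3
Maximum is 41 (e.g. 12 + 13 + 16).

41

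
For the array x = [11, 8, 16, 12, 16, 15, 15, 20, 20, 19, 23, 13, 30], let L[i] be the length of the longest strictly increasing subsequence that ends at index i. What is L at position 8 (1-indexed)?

dp[i] = 1 + max{dp[j] : j<i, x[j]<x[i]} (or 1 if no such j):
i:      1  2  3  4  5  6  7  8  9 10 11 12 13
x[i]:  11  8 16 12 16 15 15 20 20 19 23 13 30
dp:     1  1  2  2  3  3  3  4  4  4  5  3  6
At index 8 the value is 4.

4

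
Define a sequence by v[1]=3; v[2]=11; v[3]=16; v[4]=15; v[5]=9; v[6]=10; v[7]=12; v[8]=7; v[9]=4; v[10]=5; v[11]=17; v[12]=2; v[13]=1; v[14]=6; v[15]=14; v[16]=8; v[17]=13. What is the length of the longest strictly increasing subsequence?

6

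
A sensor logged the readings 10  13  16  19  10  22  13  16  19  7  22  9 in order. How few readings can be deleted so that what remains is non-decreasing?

6

Fewest deletions = n − (longest non-decreasing subsequence).
Patience tails:
10 → extends → [10]
13 → extends → [10, 13]
16 → extends → [10, 13, 16]
19 → extends → [10, 13, 16, 19]
10 → replaces 13 → [10, 10, 16, 19]
22 → extends → [10, 10, 16, 19, 22]
13 → replaces 16 → [10, 10, 13, 19, 22]
16 → replaces 19 → [10, 10, 13, 16, 22]
19 → replaces 22 → [10, 10, 13, 16, 19]
7 → replaces 10 → [7, 10, 13, 16, 19]
22 → extends → [7, 10, 13, 16, 19, 22]
9 → replaces 10 → [7, 9, 13, 16, 19, 22]
Longest non-decreasing subsequence has length 6, so deletions = 12 − 6 = 6.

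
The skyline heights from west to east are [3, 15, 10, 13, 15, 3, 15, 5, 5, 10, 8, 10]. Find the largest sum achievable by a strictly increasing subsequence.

41

Let S[i] be the best sum of a strictly increasing subsequence ending at i:
i:      1  2  3  4  5  6  7  8  9 10 11 12
a[i]:   3 15 10 13 15  3 15  5  5 10  8 10
S:      3 18 13 26 41  3 41  8  8 18 16 26
Maximum is 41 (e.g. 3 + 10 + 13 + 15).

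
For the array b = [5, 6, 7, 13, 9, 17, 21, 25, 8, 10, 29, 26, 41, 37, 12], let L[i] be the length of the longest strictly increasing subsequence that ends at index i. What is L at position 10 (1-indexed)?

dp[i] = 1 + max{dp[j] : j<i, b[j]<b[i]} (or 1 if no such j):
i:      1  2  3  4  5  6  7  8  9 10 11 12 13 14 15
b[i]:   5  6  7 13  9 17 21 25  8 10 29 26 41 37 12
dp:     1  2  3  4  4  5  6  7  4  5  8  8  9  9  6
At index 10 the value is 5.

5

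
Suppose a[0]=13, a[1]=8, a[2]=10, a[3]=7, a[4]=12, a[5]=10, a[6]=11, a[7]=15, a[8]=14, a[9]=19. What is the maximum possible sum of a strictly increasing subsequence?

Let S[i] be the best sum of a strictly increasing subsequence ending at i:
i:      0  1  2  3  4  5  6  7  8  9
a[i]:  13  8 10  7 12 10 11 15 14 19
S:     13  8 18  7 30 18 29 45 44 64
Maximum is 64 (e.g. 8 + 10 + 12 + 15 + 19).

64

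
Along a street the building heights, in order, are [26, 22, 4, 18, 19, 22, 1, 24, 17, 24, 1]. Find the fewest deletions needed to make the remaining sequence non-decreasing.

Fewest deletions = n − (longest non-decreasing subsequence).
Patience tails:
26 → extends → [26]
22 → replaces 26 → [22]
4 → replaces 22 → [4]
18 → extends → [4, 18]
19 → extends → [4, 18, 19]
22 → extends → [4, 18, 19, 22]
1 → replaces 4 → [1, 18, 19, 22]
24 → extends → [1, 18, 19, 22, 24]
17 → replaces 18 → [1, 17, 19, 22, 24]
24 → extends → [1, 17, 19, 22, 24, 24]
1 → replaces 17 → [1, 1, 19, 22, 24, 24]
Longest non-decreasing subsequence has length 6, so deletions = 11 − 6 = 5.

5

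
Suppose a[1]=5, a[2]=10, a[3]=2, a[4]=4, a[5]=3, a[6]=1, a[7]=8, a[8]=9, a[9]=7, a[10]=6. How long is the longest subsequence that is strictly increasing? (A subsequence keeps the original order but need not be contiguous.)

Track the smallest tail for each achievable length (strict):
5 → extends → [5]
10 → extends → [5, 10]
2 → replaces 5 → [2, 10]
4 → replaces 10 → [2, 4]
3 → replaces 4 → [2, 3]
1 → replaces 2 → [1, 3]
8 → extends → [1, 3, 8]
9 → extends → [1, 3, 8, 9]
7 → replaces 8 → [1, 3, 7, 9]
6 → replaces 7 → [1, 3, 6, 9]
Four tails, so the longest strictly increasing subsequence has length 4 (e.g. 2, 4, 8, 9).

4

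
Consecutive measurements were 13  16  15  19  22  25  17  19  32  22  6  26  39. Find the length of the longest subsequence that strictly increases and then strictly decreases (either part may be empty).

inc[i] = longest strictly increasing subsequence ending at i; dec[i] = longest strictly decreasing subsequence starting at i:
i:      1  2  3  4  5  6  7  8  9 10 11 12 13
a[i]:  13 16 15 19 22 25 17 19 32 22  6 26 39
inc:    1  2  2  3  4  5  3  4  6  5  1  6  7
dec:    2  3  2  3  3  3  2  2  3  2  1  1  1
Best peak at i=9 (value 32): inc=6, dec=3, length 6+3−1 = 8.

8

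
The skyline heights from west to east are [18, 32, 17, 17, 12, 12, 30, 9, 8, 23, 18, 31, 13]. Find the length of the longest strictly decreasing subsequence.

5

Negate each value so 'decreasing' becomes 'increasing', then run patience tails on the negated sequence:
-18 → extends → [-18]
-32 → replaces -18 → [-32]
-17 → extends → [-32, -17]
-17 → already a tail → [-32, -17]
-12 → extends → [-32, -17, -12]
-12 → already a tail → [-32, -17, -12]
-30 → replaces -17 → [-32, -30, -12]
-9 → extends → [-32, -30, -12, -9]
-8 → extends → [-32, -30, -12, -9, -8]
-23 → replaces -12 → [-32, -30, -23, -9, -8]
-18 → replaces -9 → [-32, -30, -23, -18, -8]
-31 → replaces -30 → [-32, -31, -23, -18, -8]
-13 → replaces -8 → [-32, -31, -23, -18, -13]
Five tails, so the longest strictly decreasing subsequence of the original has length 5.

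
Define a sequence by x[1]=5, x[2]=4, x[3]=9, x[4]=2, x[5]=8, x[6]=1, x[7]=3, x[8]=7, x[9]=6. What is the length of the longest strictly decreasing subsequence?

Negate each value so 'decreasing' becomes 'increasing', then run patience tails on the negated sequence:
-5 → extends → [-5]
-4 → extends → [-5, -4]
-9 → replaces -5 → [-9, -4]
-2 → extends → [-9, -4, -2]
-8 → replaces -4 → [-9, -8, -2]
-1 → extends → [-9, -8, -2, -1]
-3 → replaces -2 → [-9, -8, -3, -1]
-7 → replaces -3 → [-9, -8, -7, -1]
-6 → replaces -1 → [-9, -8, -7, -6]
Four tails, so the longest strictly decreasing subsequence of the original has length 4.

4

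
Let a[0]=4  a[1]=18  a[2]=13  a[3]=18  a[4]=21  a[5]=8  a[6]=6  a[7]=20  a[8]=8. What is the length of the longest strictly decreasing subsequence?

4

Let dp[i] be the longest strictly decreasing subsequence ending at i:
i:      0  1  2  3  4  5  6  7  8
a[i]:   4 18 13 18 21  8  6 20  8
dp:     1  1  2  1  1  3  4  2  3
Maximum is 4.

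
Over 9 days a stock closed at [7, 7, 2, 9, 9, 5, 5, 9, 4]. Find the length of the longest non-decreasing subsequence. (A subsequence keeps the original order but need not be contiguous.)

5

Let dp[i] be the length of the longest such subsequence ending at index i:
i:     1 2 3 4 5 6 7 8 9
a[i]:  7 7 2 9 9 5 5 9 4
dp:    1 2 1 3 4 2 3 5 2
Maximum dp value is 5.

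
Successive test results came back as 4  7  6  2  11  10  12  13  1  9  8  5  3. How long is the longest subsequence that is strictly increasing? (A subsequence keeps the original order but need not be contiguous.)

Let dp[i] be the length of the longest such subsequence ending at index i:
i:      1  2  3  4  5  6  7  8  9 10 11 12 13
a[i]:   4  7  6  2 11 10 12 13  1  9  8  5  3
dp:     1  2  2  1  3  3  4  5  1  3  3  2  2
Maximum dp value is 5.

5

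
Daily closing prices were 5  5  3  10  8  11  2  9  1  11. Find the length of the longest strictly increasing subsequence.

4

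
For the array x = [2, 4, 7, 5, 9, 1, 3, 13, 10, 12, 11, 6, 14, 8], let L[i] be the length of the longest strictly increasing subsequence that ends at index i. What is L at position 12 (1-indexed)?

dp[i] = 1 + max{dp[j] : j<i, x[j]<x[i]} (or 1 if no such j):
i:      1  2  3  4  5  6  7  8  9 10 11 12 13 14
x[i]:   2  4  7  5  9  1  3 13 10 12 11  6 14  8
dp:     1  2  3  3  4  1  2  5  5  6  6  4  7  5
At index 12 the value is 4.

4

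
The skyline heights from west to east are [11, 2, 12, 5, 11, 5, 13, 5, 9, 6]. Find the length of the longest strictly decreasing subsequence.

4

Let dp[i] be the longest strictly decreasing subsequence ending at i:
i:      1  2  3  4  5  6  7  8  9 10
a[i]:  11  2 12  5 11  5 13  5  9  6
dp:     1  2  1  2  2  3  1  3  3  4
Maximum is 4.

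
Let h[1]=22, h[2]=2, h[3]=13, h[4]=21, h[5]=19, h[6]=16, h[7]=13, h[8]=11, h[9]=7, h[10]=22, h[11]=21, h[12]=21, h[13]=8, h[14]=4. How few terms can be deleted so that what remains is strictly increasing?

10

Fewest deletions = n − (longest strictly increasing subsequence).
i:      1  2  3  4  5  6  7  8  9 10 11 12 13 14
h[i]:  22  2 13 21 19 16 13 11  7 22 21 21  8  4
dp:     1  1  2  3  3  3  2  2  2  4  4  4  3  2
max dp = 4, so deletions = 14 − 4 = 10.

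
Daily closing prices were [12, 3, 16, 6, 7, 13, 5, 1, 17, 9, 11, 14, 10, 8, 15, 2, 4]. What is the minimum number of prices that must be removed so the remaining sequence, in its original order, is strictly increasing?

10

Fewest deletions = n − (longest strictly increasing subsequence).
Patience tails:
12 → extends → [12]
3 → replaces 12 → [3]
16 → extends → [3, 16]
6 → replaces 16 → [3, 6]
7 → extends → [3, 6, 7]
13 → extends → [3, 6, 7, 13]
5 → replaces 6 → [3, 5, 7, 13]
1 → replaces 3 → [1, 5, 7, 13]
17 → extends → [1, 5, 7, 13, 17]
9 → replaces 13 → [1, 5, 7, 9, 17]
11 → replaces 17 → [1, 5, 7, 9, 11]
14 → extends → [1, 5, 7, 9, 11, 14]
10 → replaces 11 → [1, 5, 7, 9, 10, 14]
8 → replaces 9 → [1, 5, 7, 8, 10, 14]
15 → extends → [1, 5, 7, 8, 10, 14, 15]
2 → replaces 5 → [1, 2, 7, 8, 10, 14, 15]
4 → replaces 7 → [1, 2, 4, 8, 10, 14, 15]
Longest strictly increasing subsequence has length 7, so deletions = 17 − 7 = 10.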